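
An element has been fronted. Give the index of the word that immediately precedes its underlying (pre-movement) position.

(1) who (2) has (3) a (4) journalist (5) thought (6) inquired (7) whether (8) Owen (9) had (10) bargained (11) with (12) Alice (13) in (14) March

The displaced element is "who" (word 1).
It is linked across 1 clause boundary (Ø).
It functions as the subject of "inquired", so the gap sits immediately after word 5 ("thought").
Base order: A journalist has thought that who inquired whether Owen had bargained with Alice in March.

5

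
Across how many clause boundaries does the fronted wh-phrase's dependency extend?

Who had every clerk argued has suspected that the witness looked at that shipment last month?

1

"who" is extracted from the subject of "suspected".
Boundaries crossed, outermost first: [Ø] — 1 in total.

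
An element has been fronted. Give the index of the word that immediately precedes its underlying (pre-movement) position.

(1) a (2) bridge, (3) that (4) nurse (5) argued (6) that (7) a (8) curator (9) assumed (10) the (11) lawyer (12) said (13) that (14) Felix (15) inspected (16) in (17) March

15

The displaced element is "a bridge" (word 2).
It is linked across 3 clause boundaries (that → Ø → that).
It functions as the direct object of "inspected", so the gap sits immediately after word 15 ("inspected").
Base order: That nurse argued that a curator assumed the lawyer said that Felix inspected a bridge in March.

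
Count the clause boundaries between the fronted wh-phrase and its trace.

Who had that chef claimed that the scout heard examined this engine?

2

"who" is extracted from the subject of "examined".
Boundaries crossed, outermost first: [that], [Ø] — 2 in total.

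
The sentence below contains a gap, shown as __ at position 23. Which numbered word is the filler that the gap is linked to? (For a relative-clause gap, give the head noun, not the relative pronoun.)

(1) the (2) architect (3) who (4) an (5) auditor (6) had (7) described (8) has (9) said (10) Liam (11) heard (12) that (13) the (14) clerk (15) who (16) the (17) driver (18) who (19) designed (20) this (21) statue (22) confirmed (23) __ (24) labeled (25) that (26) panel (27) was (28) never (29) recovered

14

The gap at 23 is the subject of "labeled", inside a relative clause.
The relative pronoun is "who" (word 15); it is bound by the head noun immediately before it.
Its filler is the head noun "clerk", at word 14.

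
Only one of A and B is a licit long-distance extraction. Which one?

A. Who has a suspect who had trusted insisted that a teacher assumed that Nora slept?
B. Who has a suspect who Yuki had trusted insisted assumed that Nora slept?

In A, the wh-phrase is extracted from inside a complex-NP island (relative clause) (introduced by "who"), which blocks movement.
In B, the extraction path crosses only that-complement boundaries, which are transparent.
So B is grammatical.

B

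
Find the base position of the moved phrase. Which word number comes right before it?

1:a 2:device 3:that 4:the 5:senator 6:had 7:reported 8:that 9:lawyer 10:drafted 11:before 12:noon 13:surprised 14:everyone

The displaced element is "a device" (word 2).
It is linked across 1 clause boundary (Ø).
It functions as the direct object of "drafted", so the gap sits immediately after word 10 ("drafted").
Base order: The senator had reported that lawyer drafted a device before noon.

10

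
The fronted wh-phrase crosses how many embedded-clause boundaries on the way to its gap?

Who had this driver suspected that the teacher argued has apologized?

"who" is extracted from the subject of "apologized".
Boundaries crossed, outermost first: [that], [Ø] — 2 in total.

2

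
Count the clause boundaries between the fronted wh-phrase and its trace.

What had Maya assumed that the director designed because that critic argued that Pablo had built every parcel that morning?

1

"what" is extracted from the object of "designed".
Boundaries crossed, outermost first: [that] — 1 in total.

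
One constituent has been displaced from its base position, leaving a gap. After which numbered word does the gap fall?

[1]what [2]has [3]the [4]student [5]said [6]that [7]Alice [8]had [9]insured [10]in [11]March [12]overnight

9

The displaced element is "what" (word 1).
It is linked across 1 clause boundary (that).
It functions as the direct object of "insured", so the gap sits immediately after word 9 ("insured").
Base order: The student has said that Alice had insured what in March overnight.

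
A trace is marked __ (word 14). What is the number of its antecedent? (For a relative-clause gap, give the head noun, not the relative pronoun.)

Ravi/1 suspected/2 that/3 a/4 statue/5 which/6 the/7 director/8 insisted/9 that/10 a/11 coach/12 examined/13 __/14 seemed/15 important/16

The gap at 14 is the object of "examined", inside a relative clause.
The relative pronoun is "which" (word 6); it is bound by the head noun immediately before it.
Its filler is the head noun "statue", at word 5.

5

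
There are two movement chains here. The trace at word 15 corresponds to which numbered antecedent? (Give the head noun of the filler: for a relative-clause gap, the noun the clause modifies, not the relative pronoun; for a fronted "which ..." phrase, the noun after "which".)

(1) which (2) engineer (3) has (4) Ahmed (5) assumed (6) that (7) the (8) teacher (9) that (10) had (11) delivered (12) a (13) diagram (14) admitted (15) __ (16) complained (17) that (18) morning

The marked gap is the subject of "complained".
Its filler is the fronted wh-phrase "which engineer", at word 2.
(The other dependency links word 8 to a gap after word 9.)

2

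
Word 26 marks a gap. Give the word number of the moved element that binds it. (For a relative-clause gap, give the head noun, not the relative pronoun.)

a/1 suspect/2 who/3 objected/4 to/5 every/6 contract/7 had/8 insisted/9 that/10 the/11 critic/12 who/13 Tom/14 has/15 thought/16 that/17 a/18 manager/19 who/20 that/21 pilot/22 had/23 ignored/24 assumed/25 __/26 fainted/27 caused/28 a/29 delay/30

12

The gap at 26 is the subject of "fainted", inside a relative clause.
The relative pronoun is "who" (word 13); it is bound by the head noun immediately before it.
Its filler is the head noun "critic", at word 12.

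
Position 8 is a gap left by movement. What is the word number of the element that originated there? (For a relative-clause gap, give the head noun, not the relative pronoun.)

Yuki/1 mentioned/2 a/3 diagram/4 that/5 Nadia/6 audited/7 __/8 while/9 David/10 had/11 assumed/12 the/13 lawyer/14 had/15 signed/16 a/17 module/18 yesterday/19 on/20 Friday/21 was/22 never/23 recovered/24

The gap at 8 is the object of "audited", inside a relative clause.
The relative pronoun is "that" (word 5); it is bound by the head noun immediately before it.
Its filler is the head noun "diagram", at word 4.

4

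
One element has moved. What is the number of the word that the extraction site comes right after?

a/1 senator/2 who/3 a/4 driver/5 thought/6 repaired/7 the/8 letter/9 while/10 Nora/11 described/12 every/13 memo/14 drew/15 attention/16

The displaced element is "a senator" (word 2).
It is linked across 1 clause boundary (Ø).
It functions as the subject of "repaired", so the gap sits immediately after word 6 ("thought").
Base order: A driver thought that a senator repaired the letter while Nora described every memo.

6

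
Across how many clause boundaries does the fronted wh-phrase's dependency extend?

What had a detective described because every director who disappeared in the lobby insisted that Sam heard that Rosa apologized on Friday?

0

"what" originates inside the matrix clause — no clause boundary is crossed.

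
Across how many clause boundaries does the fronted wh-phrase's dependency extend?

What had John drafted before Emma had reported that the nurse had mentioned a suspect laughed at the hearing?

"what" originates inside the matrix clause — no clause boundary is crossed.

0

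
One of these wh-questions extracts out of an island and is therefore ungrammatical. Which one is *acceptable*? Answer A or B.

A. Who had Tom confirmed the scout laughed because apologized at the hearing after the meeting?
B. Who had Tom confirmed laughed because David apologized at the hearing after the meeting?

B

In A, the wh-phrase is extracted from inside an adjunct island (introduced by "because"), which blocks movement.
In B, the extraction path crosses only that-complement boundaries, which are transparent.
So B is grammatical.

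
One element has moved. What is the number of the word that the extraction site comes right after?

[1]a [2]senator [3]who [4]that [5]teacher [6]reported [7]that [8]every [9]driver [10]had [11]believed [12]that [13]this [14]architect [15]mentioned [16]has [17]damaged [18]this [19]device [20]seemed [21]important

The displaced element is "a senator" (word 2).
It is linked across 3 clause boundaries (that → that → Ø).
It functions as the subject of "damaged", so the gap sits immediately after word 15 ("mentioned").
Base order: That teacher reported that every driver had believed that this architect mentioned that a senator has damaged this device.

15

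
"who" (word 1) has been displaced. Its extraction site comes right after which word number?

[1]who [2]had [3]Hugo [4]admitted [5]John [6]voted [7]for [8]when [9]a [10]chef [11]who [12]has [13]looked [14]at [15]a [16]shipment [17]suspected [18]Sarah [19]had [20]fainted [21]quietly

The displaced element is "who" (word 1).
It is linked across 1 clause boundary (Ø).
It functions as the object of the preposition "for" of "voted", so the gap sits immediately after word 7 ("for").
Base order: Hugo had admitted John voted for who when a chef who has looked at a shipment suspected Sarah had fainted quietly.

7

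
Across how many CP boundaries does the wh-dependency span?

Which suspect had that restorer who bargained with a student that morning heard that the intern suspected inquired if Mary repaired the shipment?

2

"which suspect" is extracted from the subject of "inquired".
Boundaries crossed, outermost first: [that], [Ø] — 2 in total.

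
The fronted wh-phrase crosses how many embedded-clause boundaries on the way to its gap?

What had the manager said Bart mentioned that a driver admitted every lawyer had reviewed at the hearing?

"what" is extracted from the object of "reviewed".
Boundaries crossed, outermost first: [Ø], [that], [Ø] — 3 in total.

3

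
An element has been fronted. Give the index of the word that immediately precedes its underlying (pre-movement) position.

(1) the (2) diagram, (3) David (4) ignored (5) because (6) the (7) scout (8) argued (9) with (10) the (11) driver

4

The displaced element is "the diagram" (word 2).
It functions as the direct object of "ignored", so the gap sits immediately after word 4 ("ignored").
Base order: David ignored the diagram because the scout argued with the driver.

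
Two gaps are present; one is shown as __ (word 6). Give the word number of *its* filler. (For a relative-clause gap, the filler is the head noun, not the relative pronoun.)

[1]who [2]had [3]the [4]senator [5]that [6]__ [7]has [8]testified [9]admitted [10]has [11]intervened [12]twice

The marked gap is inside the relative clause, the subject of "testified".
Its filler is the head noun "senator" (via "that"), at word 4.
(The other dependency links word 1 to a gap after word 9.)

4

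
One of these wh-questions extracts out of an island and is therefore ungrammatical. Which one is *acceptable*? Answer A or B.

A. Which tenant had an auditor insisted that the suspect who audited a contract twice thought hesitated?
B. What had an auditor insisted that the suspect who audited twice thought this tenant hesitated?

In B, the wh-phrase is extracted from inside a complex-NP island (relative clause) (introduced by "who"), which blocks movement.
In A, the extraction path crosses only that-complement boundaries, which are transparent.
So A is grammatical.

A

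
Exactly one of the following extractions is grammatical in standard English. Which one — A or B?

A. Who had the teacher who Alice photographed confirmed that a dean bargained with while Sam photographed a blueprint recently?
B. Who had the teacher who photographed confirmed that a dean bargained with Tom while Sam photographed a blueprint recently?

A

In B, the wh-phrase is extracted from inside a complex-NP island (relative clause) (introduced by "who"), which blocks movement.
In A, the extraction path crosses only that-complement boundaries, which are transparent.
So A is grammatical.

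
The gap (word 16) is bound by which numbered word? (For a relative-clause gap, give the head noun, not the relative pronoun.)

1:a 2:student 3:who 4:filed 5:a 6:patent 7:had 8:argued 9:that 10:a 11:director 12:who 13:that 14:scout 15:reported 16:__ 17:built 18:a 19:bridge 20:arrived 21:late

11

The gap at 16 is the subject of "built", inside a relative clause.
The relative pronoun is "who" (word 12); it is bound by the head noun immediately before it.
Its filler is the head noun "director", at word 11.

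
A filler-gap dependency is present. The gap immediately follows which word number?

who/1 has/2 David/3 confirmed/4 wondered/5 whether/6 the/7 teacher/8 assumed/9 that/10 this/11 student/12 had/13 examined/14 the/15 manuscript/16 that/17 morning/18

The displaced element is "who" (word 1).
It is linked across 1 clause boundary (Ø).
It functions as the subject of "wondered", so the gap sits immediately after word 4 ("confirmed").
Base order: David has confirmed that who wondered whether the teacher assumed that this student had examined the manuscript that morning.

4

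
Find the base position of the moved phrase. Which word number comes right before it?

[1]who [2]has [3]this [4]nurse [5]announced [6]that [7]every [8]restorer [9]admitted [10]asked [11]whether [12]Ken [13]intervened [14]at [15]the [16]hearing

9

The displaced element is "who" (word 1).
It is linked across 2 clause boundaries (that → Ø).
It functions as the subject of "asked", so the gap sits immediately after word 9 ("admitted").
Base order: This nurse has announced that every restorer admitted that who asked whether Ken intervened at the hearing.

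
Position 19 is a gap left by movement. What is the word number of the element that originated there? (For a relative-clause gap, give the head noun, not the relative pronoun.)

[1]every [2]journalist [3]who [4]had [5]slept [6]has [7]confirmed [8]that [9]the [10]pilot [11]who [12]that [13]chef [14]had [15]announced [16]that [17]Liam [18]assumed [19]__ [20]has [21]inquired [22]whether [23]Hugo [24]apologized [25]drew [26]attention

The gap at 19 is the subject of "inquired", inside a relative clause.
The relative pronoun is "who" (word 11); it is bound by the head noun immediately before it.
Its filler is the head noun "pilot", at word 10.

10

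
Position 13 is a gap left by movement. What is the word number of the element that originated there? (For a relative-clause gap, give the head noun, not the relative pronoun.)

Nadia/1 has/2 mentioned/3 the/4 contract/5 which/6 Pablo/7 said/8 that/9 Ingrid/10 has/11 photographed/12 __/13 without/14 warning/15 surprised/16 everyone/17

The gap at 13 is the object of "photographed", inside a relative clause.
The relative pronoun is "which" (word 6); it is bound by the head noun immediately before it.
Its filler is the head noun "contract", at word 5.

5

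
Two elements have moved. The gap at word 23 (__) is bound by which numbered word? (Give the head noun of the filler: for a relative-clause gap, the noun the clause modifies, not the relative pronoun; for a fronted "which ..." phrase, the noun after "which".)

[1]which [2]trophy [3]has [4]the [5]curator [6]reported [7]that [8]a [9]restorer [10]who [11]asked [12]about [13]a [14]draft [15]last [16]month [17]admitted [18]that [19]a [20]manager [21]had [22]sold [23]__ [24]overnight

The marked gap is the direct object of "sold".
Its filler is the fronted wh-phrase "which trophy", at word 2.
(The other dependency links word 9 to a gap after word 10.)

2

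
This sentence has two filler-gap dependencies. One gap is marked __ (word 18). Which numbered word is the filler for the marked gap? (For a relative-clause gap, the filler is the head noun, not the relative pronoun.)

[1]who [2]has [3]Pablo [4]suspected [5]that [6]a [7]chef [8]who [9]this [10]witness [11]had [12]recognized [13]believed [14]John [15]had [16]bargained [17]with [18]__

The marked gap is the object of the preposition "with" of "bargained".
Its filler is the fronted wh-phrase "who", at word 1.
(The other dependency links word 7 to a gap after word 12.)

1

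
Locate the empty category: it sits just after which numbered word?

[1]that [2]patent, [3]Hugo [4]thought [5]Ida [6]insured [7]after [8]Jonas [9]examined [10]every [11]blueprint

6

The displaced element is "that patent" (word 2).
It is linked across 1 clause boundary (Ø).
It functions as the direct object of "insured", so the gap sits immediately after word 6 ("insured").
Base order: Hugo thought Ida insured that patent after Jonas examined every blueprint.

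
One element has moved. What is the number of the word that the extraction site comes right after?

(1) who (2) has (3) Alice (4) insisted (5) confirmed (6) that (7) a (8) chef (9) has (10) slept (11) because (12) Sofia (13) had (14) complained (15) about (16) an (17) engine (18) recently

4

The displaced element is "who" (word 1).
It is linked across 1 clause boundary (Ø).
It functions as the subject of "confirmed", so the gap sits immediately after word 4 ("insisted").
Base order: Alice has insisted that who confirmed that a chef has slept because Sofia had complained about an engine recently.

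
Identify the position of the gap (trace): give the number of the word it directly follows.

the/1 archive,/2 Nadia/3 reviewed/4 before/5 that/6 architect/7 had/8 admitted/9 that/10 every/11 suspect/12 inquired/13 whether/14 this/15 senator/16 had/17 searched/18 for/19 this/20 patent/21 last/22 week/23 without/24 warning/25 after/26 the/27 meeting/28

4

The displaced element is "the archive" (word 2).
It functions as the direct object of "reviewed", so the gap sits immediately after word 4 ("reviewed").
Base order: Nadia reviewed the archive before that architect had admitted that every suspect inquired whether this senator had searched for this patent last week without warning after the meeting.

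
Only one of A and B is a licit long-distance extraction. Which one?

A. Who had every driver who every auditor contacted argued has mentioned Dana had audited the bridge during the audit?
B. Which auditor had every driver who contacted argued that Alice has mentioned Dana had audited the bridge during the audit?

In B, the wh-phrase is extracted from inside a complex-NP island (relative clause) (introduced by "who"), which blocks movement.
In A, the extraction path crosses only that-complement boundaries, which are transparent.
So A is grammatical.

A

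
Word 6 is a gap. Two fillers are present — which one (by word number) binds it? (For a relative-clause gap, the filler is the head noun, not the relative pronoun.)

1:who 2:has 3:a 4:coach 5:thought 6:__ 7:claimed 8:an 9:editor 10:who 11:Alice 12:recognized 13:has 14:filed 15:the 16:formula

The marked gap is the subject of "claimed".
Its filler is the fronted wh-phrase "who", at word 1.
(The other dependency links word 9 to a gap after word 12.)

1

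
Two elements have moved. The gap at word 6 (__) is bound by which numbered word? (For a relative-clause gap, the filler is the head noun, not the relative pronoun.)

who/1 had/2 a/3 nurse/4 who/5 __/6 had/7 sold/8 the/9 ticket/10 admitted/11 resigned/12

The marked gap is inside the relative clause, the subject of "sold".
Its filler is the head noun "nurse" (via "who"), at word 4.
(The other dependency links word 1 to a gap after word 11.)

4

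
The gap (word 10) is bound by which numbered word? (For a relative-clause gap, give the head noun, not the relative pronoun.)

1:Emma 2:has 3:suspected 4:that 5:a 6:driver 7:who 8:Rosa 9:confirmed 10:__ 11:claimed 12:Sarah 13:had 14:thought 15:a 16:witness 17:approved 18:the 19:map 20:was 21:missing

6

The gap at 10 is the subject of "claimed", inside a relative clause.
The relative pronoun is "who" (word 7); it is bound by the head noun immediately before it.
Its filler is the head noun "driver", at word 6.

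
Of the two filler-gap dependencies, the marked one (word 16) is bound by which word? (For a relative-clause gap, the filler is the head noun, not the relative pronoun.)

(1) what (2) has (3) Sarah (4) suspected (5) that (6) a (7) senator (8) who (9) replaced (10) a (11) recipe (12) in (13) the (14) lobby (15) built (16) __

1

The marked gap is the direct object of "built".
Its filler is the fronted wh-phrase "what", at word 1.
(The other dependency links word 7 to a gap after word 8.)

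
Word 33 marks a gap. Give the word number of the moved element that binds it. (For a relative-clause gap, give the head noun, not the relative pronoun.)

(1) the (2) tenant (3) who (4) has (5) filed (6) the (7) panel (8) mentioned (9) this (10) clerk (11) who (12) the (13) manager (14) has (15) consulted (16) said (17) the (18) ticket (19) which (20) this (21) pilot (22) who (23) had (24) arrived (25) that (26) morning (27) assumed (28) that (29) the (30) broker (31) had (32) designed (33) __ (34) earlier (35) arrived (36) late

The gap at 33 is the object of "designed", inside a relative clause.
The relative pronoun is "which" (word 19); it is bound by the head noun immediately before it.
Its filler is the head noun "ticket", at word 18.

18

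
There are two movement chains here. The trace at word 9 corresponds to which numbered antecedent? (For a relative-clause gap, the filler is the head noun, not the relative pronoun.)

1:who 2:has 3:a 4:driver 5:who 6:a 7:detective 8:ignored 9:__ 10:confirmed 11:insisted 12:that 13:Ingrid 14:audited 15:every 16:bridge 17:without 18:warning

The marked gap is inside the relative clause, the direct object of "ignored".
Its filler is the head noun "driver" (via "who"), at word 4.
(The other dependency links word 1 to a gap after word 10.)

4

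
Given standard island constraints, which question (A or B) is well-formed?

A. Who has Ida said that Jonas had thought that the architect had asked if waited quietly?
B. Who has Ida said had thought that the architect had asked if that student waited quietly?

In A, the wh-phrase is extracted from inside a wh-island (introduced by "if"), which blocks movement.
In B, the extraction path crosses only that-complement boundaries, which are transparent.
So B is grammatical.

B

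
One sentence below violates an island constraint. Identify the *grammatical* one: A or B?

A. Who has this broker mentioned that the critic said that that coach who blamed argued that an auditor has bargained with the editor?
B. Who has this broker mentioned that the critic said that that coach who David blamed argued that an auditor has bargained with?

In A, the wh-phrase is extracted from inside a complex-NP island (relative clause) (introduced by "who"), which blocks movement.
In B, the extraction path crosses only that-complement boundaries, which are transparent.
So B is grammatical.

B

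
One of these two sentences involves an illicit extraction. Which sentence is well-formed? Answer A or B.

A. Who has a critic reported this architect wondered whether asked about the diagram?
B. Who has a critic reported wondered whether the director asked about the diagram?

B

In A, the wh-phrase is extracted from inside a wh-island (introduced by "whether"), which blocks movement.
In B, the extraction path crosses only that-complement boundaries, which are transparent.
So B is grammatical.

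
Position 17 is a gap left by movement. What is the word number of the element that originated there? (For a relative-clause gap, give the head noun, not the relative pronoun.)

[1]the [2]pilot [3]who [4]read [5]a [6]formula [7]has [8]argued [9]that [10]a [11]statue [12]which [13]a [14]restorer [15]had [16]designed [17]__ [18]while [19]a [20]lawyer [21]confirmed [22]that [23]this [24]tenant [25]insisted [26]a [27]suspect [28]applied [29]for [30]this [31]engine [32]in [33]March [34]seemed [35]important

11

The gap at 17 is the object of "designed", inside a relative clause.
The relative pronoun is "which" (word 12); it is bound by the head noun immediately before it.
Its filler is the head noun "statue", at word 11.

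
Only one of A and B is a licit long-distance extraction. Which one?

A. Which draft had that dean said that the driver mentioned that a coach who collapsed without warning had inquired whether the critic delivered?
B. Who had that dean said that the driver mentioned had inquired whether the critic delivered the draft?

B

In A, the wh-phrase is extracted from inside a wh-island (introduced by "whether"), which blocks movement.
In B, the extraction path crosses only that-complement boundaries, which are transparent.
So B is grammatical.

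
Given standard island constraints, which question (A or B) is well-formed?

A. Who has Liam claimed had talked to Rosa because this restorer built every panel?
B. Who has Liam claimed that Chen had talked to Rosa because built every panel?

A

In B, the wh-phrase is extracted from inside an adjunct island (introduced by "because"), which blocks movement.
In A, the extraction path crosses only that-complement boundaries, which are transparent.
So A is grammatical.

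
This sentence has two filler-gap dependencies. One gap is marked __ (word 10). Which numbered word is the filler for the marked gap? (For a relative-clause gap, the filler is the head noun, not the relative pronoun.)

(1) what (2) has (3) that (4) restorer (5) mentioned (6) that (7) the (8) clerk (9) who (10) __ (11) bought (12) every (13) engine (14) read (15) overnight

8

The marked gap is inside the relative clause, the subject of "bought".
Its filler is the head noun "clerk" (via "who"), at word 8.
(The other dependency links word 1 to a gap after word 14.)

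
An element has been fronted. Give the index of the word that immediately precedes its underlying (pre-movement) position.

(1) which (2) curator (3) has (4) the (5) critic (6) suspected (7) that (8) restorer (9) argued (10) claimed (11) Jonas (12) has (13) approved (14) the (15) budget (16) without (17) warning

9

The displaced element is "which curator" (word 2).
It is linked across 2 clause boundaries (Ø → Ø).
It functions as the subject of "claimed", so the gap sits immediately after word 9 ("argued").
Base order: The critic has suspected that restorer argued that which curator claimed Jonas has approved the budget without warning.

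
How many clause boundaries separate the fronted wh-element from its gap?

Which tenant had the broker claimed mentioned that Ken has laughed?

"which tenant" is extracted from the subject of "mentioned".
Boundaries crossed, outermost first: [Ø] — 1 in total.

1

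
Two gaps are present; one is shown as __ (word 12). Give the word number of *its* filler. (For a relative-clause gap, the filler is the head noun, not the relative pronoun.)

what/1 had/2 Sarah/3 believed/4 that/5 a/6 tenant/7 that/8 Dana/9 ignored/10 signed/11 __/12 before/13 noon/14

1

The marked gap is the direct object of "signed".
Its filler is the fronted wh-phrase "what", at word 1.
(The other dependency links word 7 to a gap after word 10.)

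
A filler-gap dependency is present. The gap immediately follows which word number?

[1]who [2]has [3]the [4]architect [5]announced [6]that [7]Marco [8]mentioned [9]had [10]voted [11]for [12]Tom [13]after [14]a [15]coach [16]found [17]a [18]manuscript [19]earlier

The displaced element is "who" (word 1).
It is linked across 2 clause boundaries (that → Ø).
It functions as the subject of "voted", so the gap sits immediately after word 8 ("mentioned").
Base order: The architect has announced that Marco mentioned who had voted for Tom after a coach found a manuscript earlier.

8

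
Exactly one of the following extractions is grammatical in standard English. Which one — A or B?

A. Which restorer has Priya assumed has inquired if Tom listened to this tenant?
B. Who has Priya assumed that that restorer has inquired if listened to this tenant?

In B, the wh-phrase is extracted from inside a wh-island (introduced by "if"), which blocks movement.
In A, the extraction path crosses only that-complement boundaries, which are transparent.
So A is grammatical.

A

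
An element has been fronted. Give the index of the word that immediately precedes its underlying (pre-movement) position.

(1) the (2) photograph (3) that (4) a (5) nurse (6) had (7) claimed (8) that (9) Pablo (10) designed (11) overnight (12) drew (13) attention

The displaced element is "the photograph" (word 2).
It is linked across 1 clause boundary (that).
It functions as the direct object of "designed", so the gap sits immediately after word 10 ("designed").
Base order: A nurse had claimed that Pablo designed the photograph overnight.

10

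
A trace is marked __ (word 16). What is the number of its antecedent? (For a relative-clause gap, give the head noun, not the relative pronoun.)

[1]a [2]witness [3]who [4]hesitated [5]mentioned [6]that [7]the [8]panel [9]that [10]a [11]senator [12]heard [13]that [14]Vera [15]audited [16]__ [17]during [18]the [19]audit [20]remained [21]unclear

The gap at 16 is the object of "audited", inside a relative clause.
The relative pronoun is "that" (word 9); it is bound by the head noun immediately before it.
Its filler is the head noun "panel", at word 8.

8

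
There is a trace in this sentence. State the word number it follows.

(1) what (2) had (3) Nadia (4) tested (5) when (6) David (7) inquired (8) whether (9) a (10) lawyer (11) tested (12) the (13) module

The displaced element is "what" (word 1).
It functions as the direct object of "tested", so the gap sits immediately after word 4 ("tested").
Base order: Nadia had tested what when David inquired whether a lawyer tested the module.

4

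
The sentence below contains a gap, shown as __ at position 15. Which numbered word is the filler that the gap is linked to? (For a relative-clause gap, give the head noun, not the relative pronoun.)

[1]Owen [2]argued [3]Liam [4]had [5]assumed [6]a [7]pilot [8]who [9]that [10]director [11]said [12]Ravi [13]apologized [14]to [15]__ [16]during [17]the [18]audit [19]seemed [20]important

7

The gap at 15 is the prepositional object of "apologized", inside a relative clause.
The relative pronoun is "who" (word 8); it is bound by the head noun immediately before it.
Its filler is the head noun "pilot", at word 7.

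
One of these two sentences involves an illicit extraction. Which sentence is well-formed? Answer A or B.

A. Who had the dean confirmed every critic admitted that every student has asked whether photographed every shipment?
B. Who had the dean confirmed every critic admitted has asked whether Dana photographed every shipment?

In A, the wh-phrase is extracted from inside a wh-island (introduced by "whether"), which blocks movement.
In B, the extraction path crosses only that-complement boundaries, which are transparent.
So B is grammatical.

B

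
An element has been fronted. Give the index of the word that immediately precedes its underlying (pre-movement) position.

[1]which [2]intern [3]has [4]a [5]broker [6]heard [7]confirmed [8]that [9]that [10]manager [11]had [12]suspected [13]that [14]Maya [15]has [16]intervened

The displaced element is "which intern" (word 2).
It is linked across 1 clause boundary (Ø).
It functions as the subject of "confirmed", so the gap sits immediately after word 6 ("heard").
Base order: A broker has heard that which intern confirmed that that manager had suspected that Maya has intervened.

6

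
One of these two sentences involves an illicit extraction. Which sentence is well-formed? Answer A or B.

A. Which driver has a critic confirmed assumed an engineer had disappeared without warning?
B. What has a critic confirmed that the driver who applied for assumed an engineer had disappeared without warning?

In B, the wh-phrase is extracted from inside a complex-NP island (relative clause) (introduced by "who"), which blocks movement.
In A, the extraction path crosses only that-complement boundaries, which are transparent.
So A is grammatical.

A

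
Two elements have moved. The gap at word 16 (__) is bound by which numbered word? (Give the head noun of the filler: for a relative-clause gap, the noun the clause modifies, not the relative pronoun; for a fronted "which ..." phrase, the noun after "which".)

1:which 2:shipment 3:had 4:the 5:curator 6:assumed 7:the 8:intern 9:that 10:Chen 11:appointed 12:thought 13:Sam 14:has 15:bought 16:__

2

The marked gap is the direct object of "bought".
Its filler is the fronted wh-phrase "which shipment", at word 2.
(The other dependency links word 8 to a gap after word 11.)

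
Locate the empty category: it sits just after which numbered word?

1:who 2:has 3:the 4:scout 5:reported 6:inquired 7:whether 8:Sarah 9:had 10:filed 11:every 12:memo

The displaced element is "who" (word 1).
It is linked across 1 clause boundary (Ø).
It functions as the subject of "inquired", so the gap sits immediately after word 5 ("reported").
Base order: The scout has reported who inquired whether Sarah had filed every memo.

5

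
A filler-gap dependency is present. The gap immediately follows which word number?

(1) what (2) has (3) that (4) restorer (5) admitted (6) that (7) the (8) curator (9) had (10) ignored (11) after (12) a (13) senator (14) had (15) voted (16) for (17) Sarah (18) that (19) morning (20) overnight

10

The displaced element is "what" (word 1).
It is linked across 1 clause boundary (that).
It functions as the direct object of "ignored", so the gap sits immediately after word 10 ("ignored").
Base order: That restorer has admitted that the curator had ignored what after a senator had voted for Sarah that morning overnight.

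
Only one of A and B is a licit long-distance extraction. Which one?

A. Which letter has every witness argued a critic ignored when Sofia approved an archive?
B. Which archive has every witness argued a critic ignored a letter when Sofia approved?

A

In B, the wh-phrase is extracted from inside an adjunct island (introduced by "when"), which blocks movement.
In A, the extraction path crosses only that-complement boundaries, which are transparent.
So A is grammatical.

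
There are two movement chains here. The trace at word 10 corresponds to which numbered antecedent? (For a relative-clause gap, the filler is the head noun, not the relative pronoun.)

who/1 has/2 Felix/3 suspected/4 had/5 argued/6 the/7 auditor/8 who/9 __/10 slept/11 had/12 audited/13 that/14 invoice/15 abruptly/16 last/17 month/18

The marked gap is inside the relative clause, the subject of "slept".
Its filler is the head noun "auditor" (via "who"), at word 8.
(The other dependency links word 1 to a gap after word 4.)

8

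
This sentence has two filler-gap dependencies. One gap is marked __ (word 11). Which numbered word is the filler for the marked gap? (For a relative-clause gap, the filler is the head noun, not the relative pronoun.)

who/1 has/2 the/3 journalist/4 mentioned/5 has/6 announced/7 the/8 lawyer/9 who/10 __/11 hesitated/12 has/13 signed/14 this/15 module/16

9

The marked gap is inside the relative clause, the subject of "hesitated".
Its filler is the head noun "lawyer" (via "who"), at word 9.
(The other dependency links word 1 to a gap after word 5.)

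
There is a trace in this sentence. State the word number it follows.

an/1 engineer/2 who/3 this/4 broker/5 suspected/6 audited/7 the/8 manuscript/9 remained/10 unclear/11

The displaced element is "an engineer" (word 2).
It is linked across 1 clause boundary (Ø).
It functions as the subject of "audited", so the gap sits immediately after word 6 ("suspected").
Base order: This broker suspected an engineer audited the manuscript.

6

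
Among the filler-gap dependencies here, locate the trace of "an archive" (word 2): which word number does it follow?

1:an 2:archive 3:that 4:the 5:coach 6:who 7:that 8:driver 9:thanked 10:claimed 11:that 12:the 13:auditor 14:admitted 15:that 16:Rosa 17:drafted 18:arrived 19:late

The displaced element is "an archive" (word 2).
It is linked across 2 clause boundaries (that → that).
It functions as the direct object of "drafted", so the gap sits immediately after word 17 ("drafted").
Base order: The coach who that driver thanked claimed that the auditor admitted that Rosa drafted an archive.

17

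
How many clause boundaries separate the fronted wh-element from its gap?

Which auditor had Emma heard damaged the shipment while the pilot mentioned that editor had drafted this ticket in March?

1

"which auditor" is extracted from the subject of "damaged".
Boundaries crossed, outermost first: [Ø] — 1 in total.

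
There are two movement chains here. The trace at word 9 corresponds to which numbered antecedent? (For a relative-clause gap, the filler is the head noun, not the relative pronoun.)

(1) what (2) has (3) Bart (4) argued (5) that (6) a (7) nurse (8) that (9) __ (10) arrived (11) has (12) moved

The marked gap is inside the relative clause, the subject of "arrived".
Its filler is the head noun "nurse" (via "that"), at word 7.
(The other dependency links word 1 to a gap after word 12.)

7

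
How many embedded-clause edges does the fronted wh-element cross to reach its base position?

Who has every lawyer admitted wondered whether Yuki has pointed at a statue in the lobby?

"who" is extracted from the subject of "wondered".
Boundaries crossed, outermost first: [Ø] — 1 in total.

1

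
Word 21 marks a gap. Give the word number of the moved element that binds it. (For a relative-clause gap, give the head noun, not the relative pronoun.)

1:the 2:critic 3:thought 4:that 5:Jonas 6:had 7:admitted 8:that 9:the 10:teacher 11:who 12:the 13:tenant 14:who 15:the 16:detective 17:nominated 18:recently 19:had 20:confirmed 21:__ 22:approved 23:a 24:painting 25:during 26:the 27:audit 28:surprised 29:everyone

The gap at 21 is the subject of "approved", inside a relative clause.
The relative pronoun is "who" (word 11); it is bound by the head noun immediately before it.
Its filler is the head noun "teacher", at word 10.

10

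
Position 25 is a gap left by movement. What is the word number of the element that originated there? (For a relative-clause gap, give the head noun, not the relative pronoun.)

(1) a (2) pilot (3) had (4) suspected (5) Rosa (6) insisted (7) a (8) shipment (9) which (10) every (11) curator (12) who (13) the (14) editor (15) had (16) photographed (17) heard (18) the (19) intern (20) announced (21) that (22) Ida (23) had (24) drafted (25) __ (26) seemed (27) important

8

The gap at 25 is the object of "drafted", inside a relative clause.
The relative pronoun is "which" (word 9); it is bound by the head noun immediately before it.
Its filler is the head noun "shipment", at word 8.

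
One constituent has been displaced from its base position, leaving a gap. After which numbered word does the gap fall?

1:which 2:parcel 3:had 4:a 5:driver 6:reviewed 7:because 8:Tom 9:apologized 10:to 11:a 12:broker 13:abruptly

6

The displaced element is "which parcel" (word 2).
It functions as the direct object of "reviewed", so the gap sits immediately after word 6 ("reviewed").
Base order: A driver had reviewed which parcel because Tom apologized to a broker abruptly.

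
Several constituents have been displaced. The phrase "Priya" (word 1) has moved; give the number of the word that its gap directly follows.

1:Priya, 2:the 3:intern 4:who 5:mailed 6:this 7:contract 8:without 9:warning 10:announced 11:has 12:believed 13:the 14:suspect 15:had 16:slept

The displaced element is "Priya" (word 1).
It is linked across 1 clause boundary (Ø).
It functions as the subject of "believed", so the gap sits immediately after word 10 ("announced").
Base order: The intern who mailed this contract without warning announced that Priya has believed the suspect had slept.

10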